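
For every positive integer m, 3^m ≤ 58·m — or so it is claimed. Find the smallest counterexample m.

m = 6

A counterexample is any positive integer m such that 3^m > 58·m; we check each in order.
The first 5 eligible values, up to m = 5, all satisfy the conclusion.
m = 6: 3^m = 729 and 58·m = 348, so 729 > 348.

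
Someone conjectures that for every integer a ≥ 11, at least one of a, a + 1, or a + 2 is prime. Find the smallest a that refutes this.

For a = 11, 12, 13 the conclusion holds.
a = 14: 14 = 2 × 7; 15 = 3 × 5; 16 = 2 × 8 — all composite.
Thus a = 14 disproves the claim, and no smaller a works.

a = 14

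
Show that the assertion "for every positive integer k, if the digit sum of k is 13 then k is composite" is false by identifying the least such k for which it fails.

A counterexample is any positive integer k such that the digit sum of k is 13 but k is prime; we check each in order.
k = 49: digit sum 13; 49 is composite.
k = 58: digit sum 13; 58 is composite.
k = 67: digit sum 13; 67 is prime, not composite.
Hence k = 67 is a counterexample.

k = 67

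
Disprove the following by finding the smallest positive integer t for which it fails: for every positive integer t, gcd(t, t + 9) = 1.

We need the least positive integer t for which gcd(t, t + 9) > 1.
For t = 1, 2 the conclusion holds.
t = 3: gcd(3, 12) = 3.

t = 3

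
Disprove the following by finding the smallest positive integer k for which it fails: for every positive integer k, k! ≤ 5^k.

A counterexample is any positive integer k such that k! > 5^k; we check each in order.
For k = 1, 2, 3, 4, …, 9, 10, 11 the conclusion holds.
k = 12: k! = 479001600 and 5^k = 244140625, so 479001600 > 244140625.
Hence k = 12 is a counterexample.

k = 12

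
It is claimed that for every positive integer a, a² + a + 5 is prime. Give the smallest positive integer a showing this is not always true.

a = 4

Check each positive integer a in order until a² + a + 5 is not prime.
a = 1: a² + a + 5 = 7, prime.
a = 2: a² + a + 5 = 11, prime.
a = 3: a² + a + 5 = 17, prime.
a = 4: a² + a + 5 = 25 = 5 × 5, composite.
So a = 4 is the smallest counterexample.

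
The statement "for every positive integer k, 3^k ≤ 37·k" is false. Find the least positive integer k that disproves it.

k = 1: 3^k = 3 and 37·k = 37, so 3 ≤ 37.
k = 2: 3^k = 9 and 37·k = 74, so 9 ≤ 74.
k = 3: 3^k = 27 and 37·k = 111, so 27 ≤ 111.
k = 4: 3^k = 81 and 37·k = 148, so 81 ≤ 148.
k = 5: 3^k = 243 and 37·k = 185, so 243 > 185.
So k = 5 is the smallest counterexample.

k = 5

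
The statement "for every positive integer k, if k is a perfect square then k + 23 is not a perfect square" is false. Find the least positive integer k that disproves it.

k = 121

We need the least positive integer k for which k is a perfect square but k + 23 is a perfect square.
For k = 1, 4, 9, 16, 25, 36, 49, 64, 81, 100 the conclusion holds.
k = 121: 121 = 11² and 121 + 23 = 144 = 12².
Hence k = 121 is a counterexample.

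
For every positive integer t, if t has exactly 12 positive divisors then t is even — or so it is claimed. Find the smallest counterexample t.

t = 315

A counterexample is any positive integer t such that t has exactly 12 positive divisors but t is odd; we check each in order.
For t = 60, 72, 84, 90, …, 294, 306, 308 the conclusion holds.
t = 315: divisors of 315: 12 divisors; 315 is odd.
Hence t = 315 is a counterexample.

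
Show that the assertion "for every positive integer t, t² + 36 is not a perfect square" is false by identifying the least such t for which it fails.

t = 8

For t = 1, 2, 3, 4, 5, 6, 7 the conclusion holds.
t = 8: 8² + 36 = 100 = 10², a perfect square.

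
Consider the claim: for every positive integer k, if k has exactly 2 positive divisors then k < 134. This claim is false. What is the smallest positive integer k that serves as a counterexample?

k = 137

Check each positive integer k in order until k has exactly 2 positive divisors but the claim fails.
For k = 2, 3, 5, 7, …, 113, 127, 131 the conclusion holds.
k = 137: τ(137) = 2; 137 ≥ 134.
So k = 137 is the smallest counterexample.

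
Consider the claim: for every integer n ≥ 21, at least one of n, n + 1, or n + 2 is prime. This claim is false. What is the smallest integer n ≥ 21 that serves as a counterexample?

n = 24

A counterexample is any integer n ≥ 21 such that n, n + 1, n + 2 are all composite; we check each in order.
For n = 21, 22, 23 the conclusion holds.
n = 24: 24 = 2 × 12; 25 = 5 × 5; 26 = 2 × 13 — all composite.
So n = 24 is the smallest counterexample.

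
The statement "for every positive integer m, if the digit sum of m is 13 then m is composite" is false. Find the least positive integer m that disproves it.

A counterexample is any positive integer m such that the digit sum of m is 13 but m is prime; we check each in order.
For m = 49, 58 the conclusion holds.
m = 67: digit sum 13; 67 is prime, not composite.
Hence m = 67 is a counterexample.

m = 67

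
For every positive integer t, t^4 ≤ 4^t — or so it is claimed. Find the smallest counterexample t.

t = 3

We need the least positive integer t for which t^4 > 4^t.
For t = 1, 2 the conclusion holds.
t = 3: t^4 = 81 and 4^t = 64, so 81 > 64.
So t = 3 is the smallest counterexample.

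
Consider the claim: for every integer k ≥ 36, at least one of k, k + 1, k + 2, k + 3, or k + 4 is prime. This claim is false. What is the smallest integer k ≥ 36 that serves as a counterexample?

A counterexample is any integer k ≥ 36 such that k, k + 1, k + 2, k + 3, k + 4 are all composite; we check each in order.
The first 12 eligible values, up to k = 47, all satisfy the conclusion.
k = 48: 48 = 2 × 24; 49 = 7 × 7; 50 = 2 × 25; 51 = 3 × 17; 52 = 2 × 26 — all composite.
So k = 48 is the smallest counterexample.

k = 48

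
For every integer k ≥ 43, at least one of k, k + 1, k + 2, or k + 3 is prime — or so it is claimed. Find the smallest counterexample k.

The first 5 eligible values, up to k = 47, all satisfy the conclusion.
k = 48: 48 = 2 × 24; 49 = 7 × 7; 50 = 2 × 25; 51 = 3 × 17 — all composite.
Thus k = 48 disproves the claim, and no smaller k works.

k = 48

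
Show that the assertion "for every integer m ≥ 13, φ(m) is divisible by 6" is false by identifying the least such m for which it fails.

Check each integer m ≥ 13 in order until φ(m) is not divisible by 6.
For m = 13, 14 the conclusion holds.
m = 15: φ(15) = 8; 8 mod 6 = 2.
Thus m = 15 disproves the claim, and no smaller m works.

m = 15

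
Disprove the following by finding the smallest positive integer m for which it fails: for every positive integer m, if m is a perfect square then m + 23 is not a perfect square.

We need the least positive integer m for which m is a perfect square but m + 23 is a perfect square.
For m = 1, 4, 9, 16, 25, 36, 49, 64, 81, 100 the conclusion holds.
m = 121: 121 = 11² and 121 + 23 = 144 = 12².
Hence m = 121 is a counterexample.

m = 121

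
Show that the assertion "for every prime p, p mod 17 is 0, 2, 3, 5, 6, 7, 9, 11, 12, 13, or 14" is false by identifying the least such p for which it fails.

p = 59

For p = 2, 3, 5, 7, …, 43, 47, 53 the conclusion holds.
p = 59: 59 mod 17 = 8 — not in {0, 2, 3, 5, 6, 7, 9, 11, 12, 13, 14}.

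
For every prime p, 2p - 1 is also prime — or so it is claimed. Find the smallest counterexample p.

Check each prime p in order until 2p - 1 is not prime.
For p = 2, 3 the conclusion holds.
p = 5: 2p - 1 = 9 = 3 × 3, not prime.

p = 5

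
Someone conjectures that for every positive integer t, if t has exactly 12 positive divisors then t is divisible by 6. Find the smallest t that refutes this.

t = 140

For t = 60, 72, 84, 90, 96, 108, 126, 132 the conclusion holds.
t = 140: τ(140) = 12; 140 mod 6 = 2.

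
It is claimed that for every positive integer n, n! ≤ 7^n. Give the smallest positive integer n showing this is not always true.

For n = 1, 2, 3, 4, …, 14, 15, 16 the conclusion holds.
n = 17: n! = 355687428096000 and 7^n = 232630513987207, so 355687428096000 > 232630513987207.
Thus n = 17 disproves the claim, and no smaller n works.

n = 17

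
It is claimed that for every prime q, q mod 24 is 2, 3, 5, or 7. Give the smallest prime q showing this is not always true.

Check each prime q in order until the claim fails.
For q = 2, 3, 5, 7 the conclusion holds.
q = 11: 11 mod 24 = 11 — not in {2, 3, 5, 7}.

q = 11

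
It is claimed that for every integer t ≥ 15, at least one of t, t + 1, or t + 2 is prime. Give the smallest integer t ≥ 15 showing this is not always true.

t = 20

A counterexample is any integer t ≥ 15 such that t, t + 1, t + 2 are all composite; we check each in order.
t = 15: 17 is prime.
t = 16: 17 is prime.
t = 17: 17 is prime.
t = 18: 19 is prime.
t = 19: 19 is prime.
t = 20: 20 = 2 × 10; 21 = 3 × 7; 22 = 2 × 11 — all composite.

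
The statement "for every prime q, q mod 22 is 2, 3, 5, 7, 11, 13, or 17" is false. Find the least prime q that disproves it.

Check each prime q in order until the claim fails.
The first 7 eligible values, up to q = 17, all satisfy the conclusion.
q = 19: 19 mod 22 = 19 — not in {2, 3, 5, 7, 11, 13, 17}.

q = 19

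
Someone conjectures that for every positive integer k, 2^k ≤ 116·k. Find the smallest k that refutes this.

Check each positive integer k in order until 2^k > 116·k.
For k = 1, 2, 3, 4, 5, 6, 7, 8, 9, 10 the conclusion holds.
k = 11: 2^k = 2048 and 116·k = 1276, so 2048 > 1276.

k = 11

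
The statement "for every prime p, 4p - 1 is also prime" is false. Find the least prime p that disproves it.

A counterexample is any prime p such that 4p - 1 is not prime; we check each in order.
For p = 2, 3, 5 the conclusion holds.
p = 7: 4p - 1 = 27 = 3 × 9, not prime.
Thus p = 7 disproves the claim, and no smaller p works.

p = 7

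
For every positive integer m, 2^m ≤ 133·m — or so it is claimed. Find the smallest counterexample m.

For m = 1, 2, 3, 4, 5, 6, 7, 8, 9, 10 the conclusion holds.
m = 11: 2^m = 2048 and 133·m = 1463, so 2048 > 1463.
Thus m = 11 disproves the claim, and no smaller m works.

m = 11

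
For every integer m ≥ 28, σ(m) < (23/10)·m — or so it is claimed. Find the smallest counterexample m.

m = 30

We need the least integer m ≥ 28 for which the claim fails.
m = 28: σ(28) = 56; 56 < 322/5.
m = 29: σ(29) = 30; 30 < 667/10.
m = 30: σ(30) = 72; 72 ≥ 69.
Hence m = 30 is a counterexample.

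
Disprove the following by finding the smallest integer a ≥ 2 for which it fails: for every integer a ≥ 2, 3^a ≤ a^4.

Check each integer a ≥ 2 in order until 3^a > a^4.
For a = 2, 3, 4, 5, 6, 7 the conclusion holds.
a = 8: 3^a = 6561 and a^4 = 4096, so 6561 > 4096.
Thus a = 8 disproves the claim, and no smaller a works.

a = 8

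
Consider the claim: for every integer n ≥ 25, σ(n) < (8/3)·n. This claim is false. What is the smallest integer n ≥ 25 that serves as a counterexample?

We need the least integer n ≥ 25 for which the claim fails.
For n = 25, 26, 27, 28, …, 57, 58, 59 the conclusion holds.
n = 60: σ(60) = 168; 168 ≥ 160.

n = 60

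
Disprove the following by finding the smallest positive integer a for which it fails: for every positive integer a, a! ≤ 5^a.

We need the least positive integer a for which a! > 5^a.
For a = 1, 2, 3, 4, …, 9, 10, 11 the conclusion holds.
a = 12: a! = 479001600 and 5^a = 244140625, so 479001600 > 244140625.

a = 12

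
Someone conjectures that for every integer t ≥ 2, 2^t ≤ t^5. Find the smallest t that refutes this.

t = 23

For t = 2, 3, 4, 5, …, 20, 21, 22 the conclusion holds.
t = 23: 2^t = 8388608 and t^5 = 6436343, so 8388608 > 6436343.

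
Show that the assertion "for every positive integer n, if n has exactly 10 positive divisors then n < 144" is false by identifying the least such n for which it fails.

n = 48: τ(48) = 10; 48 < 144.
n = 80: τ(80) = 10; 80 < 144.
n = 112: τ(112) = 10; 112 < 144.
n = 162: τ(162) = 10; 162 ≥ 144.
So n = 162 is the smallest counterexample.

n = 162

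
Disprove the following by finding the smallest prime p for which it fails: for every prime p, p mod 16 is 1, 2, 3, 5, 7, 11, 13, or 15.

A counterexample is any prime p such that the claim fails; we check each in order.
For p = 2, 3, 5, 7, …, 29, 31, 37 the conclusion holds.
p = 41: 41 mod 16 = 9 — not in {1, 2, 3, 5, 7, 11, 13, 15}.

p = 41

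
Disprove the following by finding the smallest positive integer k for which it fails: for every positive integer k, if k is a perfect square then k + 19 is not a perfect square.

Check each positive integer k in order until k is a perfect square but k + 19 is a perfect square.
For k = 1, 4, 9, 16, 25, 36, 49, 64 the conclusion holds.
k = 81: 81 = 9² and 81 + 19 = 100 = 10².

k = 81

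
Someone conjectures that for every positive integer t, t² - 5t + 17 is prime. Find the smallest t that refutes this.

t = 13

We need the least positive integer t for which t² - 5t + 17 is not prime.
For t = 1, 2, 3, 4, …, 10, 11, 12 the conclusion holds.
t = 13: t² - 5t + 17 = 121 = 11 × 11, composite.
Hence t = 13 is a counterexample.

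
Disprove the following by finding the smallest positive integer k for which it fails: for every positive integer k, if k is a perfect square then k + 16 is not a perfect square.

k = 9

A counterexample is any positive integer k such that k is a perfect square but k + 16 is a perfect square; we check each in order.
k = 1: 1 + 16 = 17, not a perfect square.
k = 4: 4 + 16 = 20, not a perfect square.
k = 9: 9 = 3² and 9 + 16 = 25 = 5².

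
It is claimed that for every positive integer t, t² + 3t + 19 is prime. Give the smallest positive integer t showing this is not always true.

A counterexample is any positive integer t such that t² + 3t + 19 is not prime; we check each in order.
For t = 1, 2, 3, 4, …, 12, 13, 14 the conclusion holds.
t = 15: t² + 3t + 19 = 289 = 17 × 17, composite.

t = 15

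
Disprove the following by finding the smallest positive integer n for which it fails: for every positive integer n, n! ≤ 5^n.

Check each positive integer n in order until n! > 5^n.
For n = 1, 2, 3, 4, …, 9, 10, 11 the conclusion holds.
n = 12: n! = 479001600 and 5^n = 244140625, so 479001600 > 244140625.

n = 12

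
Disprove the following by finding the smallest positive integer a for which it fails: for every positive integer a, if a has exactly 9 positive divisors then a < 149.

a = 196

Check each positive integer a in order until a has exactly 9 positive divisors but the claim fails.
a = 36: τ(36) = 9; 36 < 149.
a = 100: τ(100) = 9; 100 < 149.
a = 196: τ(196) = 9; 196 ≥ 149.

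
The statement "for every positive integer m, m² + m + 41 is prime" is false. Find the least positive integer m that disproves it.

For m = 1, 2, 3, 4, …, 37, 38, 39 the conclusion holds.
m = 40: m² + m + 41 = 1681 = 41 × 41, composite.

m = 40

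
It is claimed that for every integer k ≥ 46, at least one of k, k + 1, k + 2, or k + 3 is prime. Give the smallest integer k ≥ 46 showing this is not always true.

k = 46: 47 is prime.
k = 47: 47 is prime.
k = 48: 48 = 2 × 24; 49 = 7 × 7; 50 = 2 × 25; 51 = 3 × 17 — all composite.

k = 48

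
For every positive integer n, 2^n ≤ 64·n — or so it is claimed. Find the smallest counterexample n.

n = 10

For n = 1, 2, 3, 4, 5, 6, 7, 8, 9 the conclusion holds.
n = 10: 2^n = 1024 and 64·n = 640, so 1024 > 640.
So n = 10 is the smallest counterexample.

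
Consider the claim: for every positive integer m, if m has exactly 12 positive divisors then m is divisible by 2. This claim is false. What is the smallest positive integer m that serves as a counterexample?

m = 315

For m = 60, 72, 84, 90, …, 294, 306, 308 the conclusion holds.
m = 315: τ(315) = 12; 315 mod 2 = 1.
So m = 315 is the smallest counterexample.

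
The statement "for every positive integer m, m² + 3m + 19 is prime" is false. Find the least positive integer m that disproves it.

m = 15

We need the least positive integer m for which m² + 3m + 19 is not prime.
For m = 1, 2, 3, 4, …, 12, 13, 14 the conclusion holds.
m = 15: m² + 3m + 19 = 289 = 17 × 17, composite.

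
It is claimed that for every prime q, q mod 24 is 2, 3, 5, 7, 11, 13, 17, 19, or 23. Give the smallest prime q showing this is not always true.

q = 73

A counterexample is any prime q such that the claim fails; we check each in order.
For q = 2, 3, 5, 7, …, 61, 67, 71 the conclusion holds.
q = 73: 73 mod 24 = 1 — not in {2, 3, 5, 7, 11, 13, 17, 19, 23}.
So q = 73 is the smallest counterexample.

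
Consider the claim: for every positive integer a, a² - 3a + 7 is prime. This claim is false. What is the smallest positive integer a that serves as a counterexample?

a = 1: a² - 3a + 7 = 5, prime.
a = 2: a² - 3a + 7 = 5, prime.
a = 3: a² - 3a + 7 = 7, prime.
a = 4: a² - 3a + 7 = 11, prime.
a = 5: a² - 3a + 7 = 17, prime.
a = 6: a² - 3a + 7 = 25 = 5 × 5, composite.

a = 6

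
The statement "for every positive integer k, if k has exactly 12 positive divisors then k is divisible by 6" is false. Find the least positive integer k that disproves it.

k = 140

Check each positive integer k in order until k has exactly 12 positive divisors but k is not divisible by 6.
The first 8 eligible values, up to k = 132, all satisfy the conclusion.
k = 140: τ(140) = 12; 140 mod 6 = 2.
So k = 140 is the smallest counterexample.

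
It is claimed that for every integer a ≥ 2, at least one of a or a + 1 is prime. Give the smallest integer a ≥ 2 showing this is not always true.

The first 6 eligible values, up to a = 7, all satisfy the conclusion.
a = 8: 8 = 2 × 4; 9 = 3 × 3 — both composite.
So a = 8 is the smallest counterexample.

a = 8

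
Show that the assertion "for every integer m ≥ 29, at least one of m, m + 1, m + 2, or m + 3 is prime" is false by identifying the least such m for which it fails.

We need the least integer m ≥ 29 for which m, m + 1, m + 2, m + 3 are all composite.
m = 29: 29 is prime.
m = 30: 31 is prime.
m = 31: 31 is prime.
m = 32: 32 = 2 × 16; 33 = 3 × 11; 34 = 2 × 17; 35 = 5 × 7 — all composite.
Thus m = 32 disproves the claim, and no smaller m works.

m = 32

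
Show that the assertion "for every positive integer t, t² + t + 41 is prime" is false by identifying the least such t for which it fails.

A counterexample is any positive integer t such that t² + t + 41 is not prime; we check each in order.
For t = 1, 2, 3, 4, …, 37, 38, 39 the conclusion holds.
t = 40: t² + t + 41 = 1681 = 41 × 41, composite.
Hence t = 40 is a counterexample.

t = 40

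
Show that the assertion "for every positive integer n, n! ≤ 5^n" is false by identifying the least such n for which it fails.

The first 11 eligible values, up to n = 11, all satisfy the conclusion.
n = 12: n! = 479001600 and 5^n = 244140625, so 479001600 > 244140625.
Thus n = 12 disproves the claim, and no smaller n works.

n = 12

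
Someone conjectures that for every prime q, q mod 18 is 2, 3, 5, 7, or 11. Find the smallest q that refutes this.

q = 13

Check each prime q in order until the claim fails.
q = 2: 2 mod 18 = 2.
q = 3: 3 mod 18 = 3.
q = 5: 5 mod 18 = 5.
q = 7: 7 mod 18 = 7.
q = 11: 11 mod 18 = 11.
q = 13: 13 mod 18 = 13 — not in {2, 3, 5, 7, 11}.
Thus q = 13 disproves the claim, and no smaller q works.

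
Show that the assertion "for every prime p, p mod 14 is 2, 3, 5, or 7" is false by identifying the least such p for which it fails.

For p = 2, 3, 5, 7 the conclusion holds.
p = 11: 11 mod 14 = 11 — not in {2, 3, 5, 7}.
Hence p = 11 is a counterexample.

p = 11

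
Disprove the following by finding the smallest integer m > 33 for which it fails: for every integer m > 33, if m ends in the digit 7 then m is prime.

A counterexample is any integer m > 33 such that m ends in the digit 7 but m is not prime; we check each in order.
For m = 37, 47 the conclusion holds.
m = 57: 57 ends in 7; 57 = 3 × 19, composite.

m = 57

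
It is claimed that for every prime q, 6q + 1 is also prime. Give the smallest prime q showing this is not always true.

A counterexample is any prime q such that 6q + 1 is not prime; we check each in order.
q = 2: 6q + 1 = 13, prime.
q = 3: 6q + 1 = 19, prime.
q = 5: 6q + 1 = 31, prime.
q = 7: 6q + 1 = 43, prime.
q = 11: 6q + 1 = 67, prime.
q = 13: 6q + 1 = 79, prime.
q = 17: 6q + 1 = 103, prime.
q = 19: 6q + 1 = 115 = 5 × 23, not prime.
Thus q = 19 disproves the claim, and no smaller q works.

q = 19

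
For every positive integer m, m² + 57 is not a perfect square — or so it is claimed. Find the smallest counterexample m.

A counterexample is any positive integer m such that m² + 57 is a perfect square; we check each in order.
m = 1: 1² + 57 = 58, not a perfect square.
m = 2: 2² + 57 = 61, not a perfect square.
m = 3: 3² + 57 = 66, not a perfect square.
m = 4: 4² + 57 = 73, not a perfect square.
m = 5: 5² + 57 = 82, not a perfect square.
m = 6: 6² + 57 = 93, not a perfect square.
m = 7: 7² + 57 = 106, not a perfect square.
m = 8: 8² + 57 = 121 = 11², a perfect square.
Hence m = 8 is a counterexample.

m = 8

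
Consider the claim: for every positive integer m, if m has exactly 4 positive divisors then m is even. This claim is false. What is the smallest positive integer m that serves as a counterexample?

The first 4 eligible values, up to m = 14, all satisfy the conclusion.
m = 15: divisors of 15: 1, 3, 5, 15; 15 is odd.
Hence m = 15 is a counterexample.

m = 15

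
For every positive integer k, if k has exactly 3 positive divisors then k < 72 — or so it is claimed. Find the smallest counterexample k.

k = 121

The first 4 eligible values, up to k = 49, all satisfy the conclusion.
k = 121: τ(121) = 3; 121 ≥ 72.
Thus k = 121 disproves the claim, and no smaller k works.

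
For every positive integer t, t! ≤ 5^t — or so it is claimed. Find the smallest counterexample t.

The first 11 eligible values, up to t = 11, all satisfy the conclusion.
t = 12: t! = 479001600 and 5^t = 244140625, so 479001600 > 244140625.
So t = 12 is the smallest counterexample.

t = 12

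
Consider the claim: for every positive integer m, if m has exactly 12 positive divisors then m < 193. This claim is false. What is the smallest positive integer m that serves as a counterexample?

For m = 60, 72, 84, 90, …, 150, 156, 160 the conclusion holds.
m = 198: τ(198) = 12; 198 ≥ 193.

m = 198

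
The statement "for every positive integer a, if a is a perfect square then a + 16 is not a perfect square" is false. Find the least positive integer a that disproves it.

a = 9

Check each positive integer a in order until a is a perfect square but a + 16 is a perfect square.
For a = 1, 4 the conclusion holds.
a = 9: 9 = 3² and 9 + 16 = 25 = 5².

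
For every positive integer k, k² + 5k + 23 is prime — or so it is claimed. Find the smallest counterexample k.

k = 14

A counterexample is any positive integer k such that k² + 5k + 23 is not prime; we check each in order.
For k = 1, 2, 3, 4, …, 11, 12, 13 the conclusion holds.
k = 14: k² + 5k + 23 = 289 = 17 × 17, composite.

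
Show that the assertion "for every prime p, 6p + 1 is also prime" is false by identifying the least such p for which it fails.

p = 19

We need the least prime p for which 6p + 1 is not prime.
The first 7 eligible values, up to p = 17, all satisfy the conclusion.
p = 19: 6p + 1 = 115 = 5 × 23, not prime.
So p = 19 is the smallest counterexample.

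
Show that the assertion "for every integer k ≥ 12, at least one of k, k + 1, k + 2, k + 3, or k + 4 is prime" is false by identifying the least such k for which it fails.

k = 24

We need the least integer k ≥ 12 for which k, k + 1, k + 2, k + 3, k + 4 are all composite.
For k = 12, 13, 14, 15, …, 21, 22, 23 the conclusion holds.
k = 24: 24 = 2 × 12; 25 = 5 × 5; 26 = 2 × 13; 27 = 3 × 9; 28 = 2 × 14 — all composite.
So k = 24 is the smallest counterexample.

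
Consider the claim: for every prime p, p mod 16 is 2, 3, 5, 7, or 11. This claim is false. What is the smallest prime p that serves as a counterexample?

We need the least prime p for which the claim fails.
The first 5 eligible values, up to p = 11, all satisfy the conclusion.
p = 13: 13 mod 16 = 13 — not in {2, 3, 5, 7, 11}.
Hence p = 13 is a counterexample.

p = 13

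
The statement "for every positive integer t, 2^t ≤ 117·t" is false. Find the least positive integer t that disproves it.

t = 11

A counterexample is any positive integer t such that 2^t > 117·t; we check each in order.
For t = 1, 2, 3, 4, 5, 6, 7, 8, 9, 10 the conclusion holds.
t = 11: 2^t = 2048 and 117·t = 1287, so 2048 > 1287.
So t = 11 is the smallest counterexample.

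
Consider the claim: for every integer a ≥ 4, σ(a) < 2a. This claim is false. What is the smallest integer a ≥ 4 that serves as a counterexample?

a = 6

We need the least integer a ≥ 4 for which the claim fails.
a = 4: σ(4) = 7; 7 < 8.
a = 5: σ(5) = 6; 6 < 10.
a = 6: σ(6) = 12; 12 ≥ 12.
Thus a = 6 disproves the claim, and no smaller a works.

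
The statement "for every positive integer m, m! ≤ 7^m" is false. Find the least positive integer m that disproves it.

For m = 1, 2, 3, 4, …, 14, 15, 16 the conclusion holds.
m = 17: m! = 355687428096000 and 7^m = 232630513987207, so 355687428096000 > 232630513987207.

m = 17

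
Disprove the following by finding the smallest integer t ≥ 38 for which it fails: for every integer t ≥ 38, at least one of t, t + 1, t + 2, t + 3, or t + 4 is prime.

We need the least integer t ≥ 38 for which t, t + 1, t + 2, t + 3, t + 4 are all composite.
For t = 38, 39, 40, 41, 42, 43, 44, 45, 46, 47 the conclusion holds.
t = 48: 48 = 2 × 24; 49 = 7 × 7; 50 = 2 × 25; 51 = 3 × 17; 52 = 2 × 26 — all composite.

t = 48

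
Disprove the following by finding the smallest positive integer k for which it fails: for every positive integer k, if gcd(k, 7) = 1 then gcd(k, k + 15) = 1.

k = 3

Check each positive integer k in order until gcd(k, 7) = 1 but gcd(k, k + 15) > 1.
k = 1: gcd(1, 16) = 1.
k = 2: gcd(2, 17) = 1.
k = 3: gcd(3, 18) = 3.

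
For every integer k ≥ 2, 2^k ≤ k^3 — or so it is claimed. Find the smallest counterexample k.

A counterexample is any integer k ≥ 2 such that 2^k > k^3; we check each in order.
k = 2: 2^k = 4 and k^3 = 8, so 4 ≤ 8.
k = 3: 2^k = 8 and k^3 = 27, so 8 ≤ 27.
k = 4: 2^k = 16 and k^3 = 64, so 16 ≤ 64.
k = 5: 2^k = 32 and k^3 = 125, so 32 ≤ 125.
k = 6: 2^k = 64 and k^3 = 216, so 64 ≤ 216.
k = 7: 2^k = 128 and k^3 = 343, so 128 ≤ 343.
k = 8: 2^k = 256 and k^3 = 512, so 256 ≤ 512.
k = 9: 2^k = 512 and k^3 = 729, so 512 ≤ 729.
k = 10: 2^k = 1024 and k^3 = 1000, so 1024 > 1000.

k = 10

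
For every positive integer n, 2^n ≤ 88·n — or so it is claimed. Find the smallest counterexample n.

We need the least positive integer n for which 2^n > 88·n.
For n = 1, 2, 3, 4, 5, 6, 7, 8, 9 the conclusion holds.
n = 10: 2^n = 1024 and 88·n = 880, so 1024 > 880.

n = 10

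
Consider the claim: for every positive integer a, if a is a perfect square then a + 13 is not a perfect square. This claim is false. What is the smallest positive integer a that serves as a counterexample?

Check each positive integer a in order until a is a perfect square but a + 13 is a perfect square.
For a = 1, 4, 9, 16, 25 the conclusion holds.
a = 36: 36 = 6² and 36 + 13 = 49 = 7².

a = 36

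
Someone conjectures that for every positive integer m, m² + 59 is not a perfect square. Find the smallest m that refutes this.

m = 29

We need the least positive integer m for which m² + 59 is a perfect square.
For m = 1, 2, 3, 4, …, 26, 27, 28 the conclusion holds.
m = 29: 29² + 59 = 900 = 30², a perfect square.
So m = 29 is the smallest counterexample.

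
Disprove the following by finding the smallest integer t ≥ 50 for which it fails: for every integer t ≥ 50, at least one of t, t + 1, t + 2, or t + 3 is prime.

t = 50: 53 is prime.
t = 51: 53 is prime.
t = 52: 53 is prime.
t = 53: 53 is prime.
t = 54: 54 = 2 × 27; 55 = 5 × 11; 56 = 2 × 28; 57 = 3 × 19 — all composite.

t = 54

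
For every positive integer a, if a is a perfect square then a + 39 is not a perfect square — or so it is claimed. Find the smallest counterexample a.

A counterexample is any positive integer a such that a is a perfect square but a + 39 is a perfect square; we check each in order.
For a = 1, 4, 9, 16 the conclusion holds.
a = 25: 25 = 5² and 25 + 39 = 64 = 8².
So a = 25 is the smallest counterexample.

a = 25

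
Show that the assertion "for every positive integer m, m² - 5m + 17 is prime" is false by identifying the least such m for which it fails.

Check each positive integer m in order until m² - 5m + 17 is not prime.
For m = 1, 2, 3, 4, …, 10, 11, 12 the conclusion holds.
m = 13: m² - 5m + 17 = 121 = 11 × 11, composite.

m = 13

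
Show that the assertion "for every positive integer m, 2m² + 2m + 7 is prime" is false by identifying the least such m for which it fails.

A counterexample is any positive integer m such that 2m² + 2m + 7 is not prime; we check each in order.
m = 1: 2m² + 2m + 7 = 11, prime.
m = 2: 2m² + 2m + 7 = 19, prime.
m = 3: 2m² + 2m + 7 = 31, prime.
m = 4: 2m² + 2m + 7 = 47, prime.
m = 5: 2m² + 2m + 7 = 67, prime.
m = 6: 2m² + 2m + 7 = 91 = 7 × 13, composite.

m = 6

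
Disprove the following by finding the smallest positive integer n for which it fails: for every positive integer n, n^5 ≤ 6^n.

n = 3

Check each positive integer n in order until n^5 > 6^n.
For n = 1, 2 the conclusion holds.
n = 3: n^5 = 243 and 6^n = 216, so 243 > 216.
Hence n = 3 is a counterexample.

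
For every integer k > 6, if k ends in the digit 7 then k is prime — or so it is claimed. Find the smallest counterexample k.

Check each integer k > 6 in order until k ends in the digit 7 but k is not prime.
For k = 7, 17 the conclusion holds.
k = 27: 27 ends in 7; 27 = 3 × 9, composite.

k = 27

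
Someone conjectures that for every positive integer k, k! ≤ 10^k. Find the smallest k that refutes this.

We need the least positive integer k for which k! > 10^k.
For k = 1, 2, 3, 4, …, 22, 23, 24 the conclusion holds.
k = 25: k! = 15511210043330985984000000 and 10^k = 10000000000000000000000000, so 15511210043330985984000000 > 10000000000000000000000000.

k = 25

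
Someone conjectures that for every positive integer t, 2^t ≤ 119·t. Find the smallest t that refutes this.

t = 11

We need the least positive integer t for which 2^t > 119·t.
For t = 1, 2, 3, 4, 5, 6, 7, 8, 9, 10 the conclusion holds.
t = 11: 2^t = 2048 and 119·t = 1309, so 2048 > 1309.
Hence t = 11 is a counterexample.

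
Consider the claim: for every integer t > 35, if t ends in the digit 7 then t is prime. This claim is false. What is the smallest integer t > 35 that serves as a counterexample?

t = 57

We need the least integer t > 35 for which t ends in the digit 7 but t is not prime.
t = 37: 37 ends in 7 and is prime.
t = 47: 47 ends in 7 and is prime.
t = 57: 57 ends in 7; 57 = 3 × 19, composite.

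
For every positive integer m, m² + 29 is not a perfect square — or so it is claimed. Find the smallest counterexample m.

m = 14

A counterexample is any positive integer m such that m² + 29 is a perfect square; we check each in order.
For m = 1, 2, 3, 4, …, 11, 12, 13 the conclusion holds.
m = 14: 14² + 29 = 225 = 15², a perfect square.
Thus m = 14 disproves the claim, and no smaller m works.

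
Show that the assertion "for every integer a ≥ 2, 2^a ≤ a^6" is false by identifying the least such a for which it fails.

For a = 2, 3, 4, 5, …, 27, 28, 29 the conclusion holds.
a = 30: 2^a = 1073741824 and a^6 = 729000000, so 1073741824 > 729000000.

a = 30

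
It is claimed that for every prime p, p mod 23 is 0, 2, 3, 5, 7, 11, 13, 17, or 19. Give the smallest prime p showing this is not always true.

p = 29

Check each prime p in order until the claim fails.
The first 9 eligible values, up to p = 23, all satisfy the conclusion.
p = 29: 29 mod 23 = 6 — not in {0, 2, 3, 5, 7, 11, 13, 17, 19}.
Hence p = 29 is a counterexample.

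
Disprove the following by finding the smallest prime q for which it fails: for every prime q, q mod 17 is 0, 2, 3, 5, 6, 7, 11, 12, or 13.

q = 31

Check each prime q in order until the claim fails.
For q = 2, 3, 5, 7, 11, 13, 17, 19, 23, 29 the conclusion holds.
q = 31: 31 mod 17 = 14 — not in {0, 2, 3, 5, 6, 7, 11, 12, 13}.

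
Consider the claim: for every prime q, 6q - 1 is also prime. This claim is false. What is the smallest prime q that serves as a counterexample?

q = 11

Check each prime q in order until 6q - 1 is not prime.
q = 2: 6q - 1 = 11, prime.
q = 3: 6q - 1 = 17, prime.
q = 5: 6q - 1 = 29, prime.
q = 7: 6q - 1 = 41, prime.
q = 11: 6q - 1 = 65 = 5 × 13, not prime.
Thus q = 11 disproves the claim, and no smaller q works.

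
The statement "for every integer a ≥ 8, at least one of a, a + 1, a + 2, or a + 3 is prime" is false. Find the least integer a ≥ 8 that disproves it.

a = 24

The first 16 eligible values, up to a = 23, all satisfy the conclusion.
a = 24: 24 = 2 × 12; 25 = 5 × 5; 26 = 2 × 13; 27 = 3 × 9 — all composite.
Hence a = 24 is a counterexample.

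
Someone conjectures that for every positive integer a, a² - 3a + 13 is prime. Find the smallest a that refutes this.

a = 12

For a = 1, 2, 3, 4, …, 9, 10, 11 the conclusion holds.
a = 12: a² - 3a + 13 = 121 = 11 × 11, composite.
Thus a = 12 disproves the claim, and no smaller a works.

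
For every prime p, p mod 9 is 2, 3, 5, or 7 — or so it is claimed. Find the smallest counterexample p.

A counterexample is any prime p such that the claim fails; we check each in order.
p = 2: 2 mod 9 = 2.
p = 3: 3 mod 9 = 3.
p = 5: 5 mod 9 = 5.
p = 7: 7 mod 9 = 7.
p = 11: 11 mod 9 = 2.
p = 13: 13 mod 9 = 4 — not in {2, 3, 5, 7}.
Thus p = 13 disproves the claim, and no smaller p works.

p = 13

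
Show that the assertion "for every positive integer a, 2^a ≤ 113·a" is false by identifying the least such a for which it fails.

For a = 1, 2, 3, 4, 5, 6, 7, 8, 9, 10 the conclusion holds.
a = 11: 2^a = 2048 and 113·a = 1243, so 2048 > 1243.

a = 11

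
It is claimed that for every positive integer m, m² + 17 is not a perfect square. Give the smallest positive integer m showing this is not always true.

Check each positive integer m in order until m² + 17 is a perfect square.
m = 1: 1² + 17 = 18, not a perfect square.
m = 2: 2² + 17 = 21, not a perfect square.
m = 3: 3² + 17 = 26, not a perfect square.
m = 4: 4² + 17 = 33, not a perfect square.
m = 5: 5² + 17 = 42, not a perfect square.
m = 6: 6² + 17 = 53, not a perfect square.
m = 7: 7² + 17 = 66, not a perfect square.
m = 8: 8² + 17 = 81 = 9², a perfect square.

m = 8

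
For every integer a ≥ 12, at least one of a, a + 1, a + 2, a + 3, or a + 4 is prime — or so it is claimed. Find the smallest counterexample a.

a = 24

Check each integer a ≥ 12 in order until a, a + 1, a + 2, a + 3, a + 4 are all composite.
The first 12 eligible values, up to a = 23, all satisfy the conclusion.
a = 24: 24 = 2 × 12; 25 = 5 × 5; 26 = 2 × 13; 27 = 3 × 9; 28 = 2 × 14 — all composite.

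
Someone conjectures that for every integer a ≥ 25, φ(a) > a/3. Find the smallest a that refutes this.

a = 30

We need the least integer a ≥ 25 for which the claim fails.
a = 25: φ(25) = 20 and 25/3 = 25/3, so φ(25) > 25/3.
a = 26: φ(26) = 12 and 26/3 = 26/3, so φ(26) > 26/3.
a = 27: φ(27) = 18 and 27/3 = 9, so φ(27) > 27/3.
a = 28: φ(28) = 12 and 28/3 = 28/3, so φ(28) > 28/3.
a = 29: φ(29) = 28 and 29/3 = 29/3, so φ(29) > 29/3.
a = 30: φ(30) = 8 and 30/3 = 10, so φ(30) ≤ 30/3.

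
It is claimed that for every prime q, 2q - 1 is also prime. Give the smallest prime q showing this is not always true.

We need the least prime q for which 2q - 1 is not prime.
For q = 2, 3 the conclusion holds.
q = 5: 2q - 1 = 9 = 3 × 3, not prime.
Hence q = 5 is a counterexample.

q = 5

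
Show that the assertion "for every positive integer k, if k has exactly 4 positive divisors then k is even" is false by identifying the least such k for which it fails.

k = 15

We need the least positive integer k for which k has exactly 4 positive divisors but k is odd.
For k = 6, 8, 10, 14 the conclusion holds.
k = 15: divisors of 15: 1, 3, 5, 15; 15 is odd.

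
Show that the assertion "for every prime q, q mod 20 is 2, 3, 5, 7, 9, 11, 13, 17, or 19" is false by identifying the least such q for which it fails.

q = 41

A counterexample is any prime q such that the claim fails; we check each in order.
For q = 2, 3, 5, 7, …, 29, 31, 37 the conclusion holds.
q = 41: 41 mod 20 = 1 — not in {2, 3, 5, 7, 9, 11, 13, 17, 19}.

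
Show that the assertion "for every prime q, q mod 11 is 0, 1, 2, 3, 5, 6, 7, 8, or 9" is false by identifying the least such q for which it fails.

q = 37

For q = 2, 3, 5, 7, …, 23, 29, 31 the conclusion holds.
q = 37: 37 mod 11 = 4 — not in {0, 1, 2, 3, 5, 6, 7, 8, 9}.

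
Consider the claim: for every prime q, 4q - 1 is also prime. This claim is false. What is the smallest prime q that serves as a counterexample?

q = 2: 4q - 1 = 7, prime.
q = 3: 4q - 1 = 11, prime.
q = 5: 4q - 1 = 19, prime.
q = 7: 4q - 1 = 27 = 3 × 9, not prime.

q = 7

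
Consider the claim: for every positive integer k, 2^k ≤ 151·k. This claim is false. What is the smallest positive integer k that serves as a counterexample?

k = 11

A counterexample is any positive integer k such that 2^k > 151·k; we check each in order.
For k = 1, 2, 3, 4, 5, 6, 7, 8, 9, 10 the conclusion holds.
k = 11: 2^k = 2048 and 151·k = 1661, so 2048 > 1661.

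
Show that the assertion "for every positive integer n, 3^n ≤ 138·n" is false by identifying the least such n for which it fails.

n = 7

A counterexample is any positive integer n such that 3^n > 138·n; we check each in order.
n = 1: 3^n = 3 and 138·n = 138, so 3 ≤ 138.
n = 2: 3^n = 9 and 138·n = 276, so 9 ≤ 276.
n = 3: 3^n = 27 and 138·n = 414, so 27 ≤ 414.
n = 4: 3^n = 81 and 138·n = 552, so 81 ≤ 552.
n = 5: 3^n = 243 and 138·n = 690, so 243 ≤ 690.
n = 6: 3^n = 729 and 138·n = 828, so 729 ≤ 828.
n = 7: 3^n = 2187 and 138·n = 966, so 2187 > 966.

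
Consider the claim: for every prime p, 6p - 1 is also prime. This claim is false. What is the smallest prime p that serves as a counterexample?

p = 11

Check each prime p in order until 6p - 1 is not prime.
p = 2: 6p - 1 = 11, prime.
p = 3: 6p - 1 = 17, prime.
p = 5: 6p - 1 = 29, prime.
p = 7: 6p - 1 = 41, prime.
p = 11: 6p - 1 = 65 = 5 × 13, not prime.
Hence p = 11 is a counterexample.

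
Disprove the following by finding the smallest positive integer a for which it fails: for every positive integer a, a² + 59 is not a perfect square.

The first 28 eligible values, up to a = 28, all satisfy the conclusion.
a = 29: 29² + 59 = 900 = 30², a perfect square.
Thus a = 29 disproves the claim, and no smaller a works.

a = 29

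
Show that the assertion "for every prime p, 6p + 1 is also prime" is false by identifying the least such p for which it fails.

p = 19

A counterexample is any prime p such that 6p + 1 is not prime; we check each in order.
p = 2: 6p + 1 = 13, prime.
p = 3: 6p + 1 = 19, prime.
p = 5: 6p + 1 = 31, prime.
p = 7: 6p + 1 = 43, prime.
p = 11: 6p + 1 = 67, prime.
p = 13: 6p + 1 = 79, prime.
p = 17: 6p + 1 = 103, prime.
p = 19: 6p + 1 = 115 = 5 × 23, not prime.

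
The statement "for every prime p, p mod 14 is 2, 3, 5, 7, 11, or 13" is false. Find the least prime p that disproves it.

Check each prime p in order until the claim fails.
The first 8 eligible values, up to p = 19, all satisfy the conclusion.
p = 23: 23 mod 14 = 9 — not in {2, 3, 5, 7, 11, 13}.

p = 23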